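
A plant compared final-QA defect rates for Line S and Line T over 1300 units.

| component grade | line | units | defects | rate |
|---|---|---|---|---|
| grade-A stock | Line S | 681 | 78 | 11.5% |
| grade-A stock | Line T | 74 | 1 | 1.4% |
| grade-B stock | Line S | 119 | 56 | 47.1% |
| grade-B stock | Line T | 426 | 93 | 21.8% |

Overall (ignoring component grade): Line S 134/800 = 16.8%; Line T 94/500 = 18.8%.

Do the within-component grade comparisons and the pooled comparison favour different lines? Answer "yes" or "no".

Within each component grade level (grade-A stock 11.5% vs 1.4%; grade-B stock 47.1% vs 21.8%), Line T has the lower rate every time. Pooled: 16.8% vs 18.8% — Line S has the lower rate overall. The two comparisons disagree.

yes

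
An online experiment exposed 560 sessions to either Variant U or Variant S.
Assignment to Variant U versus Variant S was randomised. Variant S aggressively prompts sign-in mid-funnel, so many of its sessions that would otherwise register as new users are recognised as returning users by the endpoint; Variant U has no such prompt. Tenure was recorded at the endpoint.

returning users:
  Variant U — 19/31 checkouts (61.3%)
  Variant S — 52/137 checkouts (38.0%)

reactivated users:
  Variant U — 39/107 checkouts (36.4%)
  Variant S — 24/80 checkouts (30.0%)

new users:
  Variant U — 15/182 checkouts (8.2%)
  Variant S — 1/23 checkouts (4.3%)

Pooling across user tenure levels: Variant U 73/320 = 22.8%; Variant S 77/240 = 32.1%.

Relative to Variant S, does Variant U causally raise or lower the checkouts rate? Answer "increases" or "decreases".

Within every user tenure level Variant U has the higher rate, yet pooled Variant S does — Simpson's reversal.
Because the variant influences user tenure, user tenure is a post-treatment mediator, not a confounder. Stratifying on it would bias the estimate; the causal effect is the crude pooled difference.
Pooled: Variant U 22.8% vs Variant S 32.1%; Variant S is higher overall.

decreases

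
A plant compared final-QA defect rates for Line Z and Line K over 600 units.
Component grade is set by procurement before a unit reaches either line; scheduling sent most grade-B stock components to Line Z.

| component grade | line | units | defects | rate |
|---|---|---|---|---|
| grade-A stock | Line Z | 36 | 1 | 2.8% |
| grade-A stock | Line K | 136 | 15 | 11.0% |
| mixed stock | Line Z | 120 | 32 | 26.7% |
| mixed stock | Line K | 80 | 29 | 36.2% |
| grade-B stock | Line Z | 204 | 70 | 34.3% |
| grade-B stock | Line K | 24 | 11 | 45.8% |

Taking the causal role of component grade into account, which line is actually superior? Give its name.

The stratified and pooled comparisons disagree (Line Z wins within each component grade; Line K wins overall), so the answer turns on the causal role of component grade.
Since component grade is a pre-existing factor (not a product of the line) and it affects the outcome on its own, it is a confounder. The stratified rates, not the pooled rate, identify the causal effect.
Within each level — grade-A stock: 2.8% vs 11.0%; mixed stock: 26.7% vs 36.2%; grade-B stock: 34.3% vs 45.8% — Line Z is lower every time.

Line Z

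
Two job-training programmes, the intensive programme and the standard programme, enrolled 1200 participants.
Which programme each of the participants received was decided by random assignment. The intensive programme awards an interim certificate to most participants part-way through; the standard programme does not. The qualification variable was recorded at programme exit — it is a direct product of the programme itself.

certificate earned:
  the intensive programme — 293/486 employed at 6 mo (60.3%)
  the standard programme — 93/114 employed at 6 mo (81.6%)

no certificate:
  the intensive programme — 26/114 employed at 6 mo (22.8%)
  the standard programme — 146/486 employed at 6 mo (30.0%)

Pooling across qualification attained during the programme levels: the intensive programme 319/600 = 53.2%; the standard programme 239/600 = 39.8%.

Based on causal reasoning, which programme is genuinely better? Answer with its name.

the intensive programme

Within every qualification attained during the programme level the standard programme has the higher rate, yet pooled the intensive programme does — Simpson's reversal.
Qualification attained during the programme is downstream of the programme. One should not condition on a consequence of treatment, so the overall rates are the right comparison.
Pooled: the intensive programme 53.2% vs the standard programme 39.8%; the intensive programme is higher overall.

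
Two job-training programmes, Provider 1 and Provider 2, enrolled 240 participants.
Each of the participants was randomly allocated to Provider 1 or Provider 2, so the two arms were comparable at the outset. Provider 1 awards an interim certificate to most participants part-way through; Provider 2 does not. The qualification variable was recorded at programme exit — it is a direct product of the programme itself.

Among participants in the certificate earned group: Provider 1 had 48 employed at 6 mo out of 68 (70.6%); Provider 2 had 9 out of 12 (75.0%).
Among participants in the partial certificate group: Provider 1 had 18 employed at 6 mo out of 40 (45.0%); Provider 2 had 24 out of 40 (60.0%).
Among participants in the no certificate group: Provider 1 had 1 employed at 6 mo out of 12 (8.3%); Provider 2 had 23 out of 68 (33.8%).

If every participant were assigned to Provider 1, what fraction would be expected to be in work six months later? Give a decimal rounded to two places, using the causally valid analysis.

0.56

Qualification attained during the programme is recorded after the programme and is itself shifted by it — it sits on the causal path from programme to outcome. Conditioning on a mediator would strip out part of the effect we want; the pooled comparison gives the total causal effect.
So P(outcome | do(Provider 1)) is just the pooled rate for Provider 1: 67/120 = 0.558.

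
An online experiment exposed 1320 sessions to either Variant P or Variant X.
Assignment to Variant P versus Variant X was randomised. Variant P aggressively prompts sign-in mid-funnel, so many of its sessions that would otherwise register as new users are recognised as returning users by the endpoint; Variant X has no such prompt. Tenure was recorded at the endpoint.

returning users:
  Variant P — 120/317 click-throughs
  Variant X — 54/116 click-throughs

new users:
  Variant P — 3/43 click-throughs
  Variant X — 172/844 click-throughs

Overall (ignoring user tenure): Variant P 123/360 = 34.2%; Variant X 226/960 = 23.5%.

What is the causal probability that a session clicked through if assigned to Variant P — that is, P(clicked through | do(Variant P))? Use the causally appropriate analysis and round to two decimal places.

0.34

User tenure is downstream of the variant. One should not condition on a consequence of treatment, so the overall rates are the right comparison.
So P(outcome | do(Variant P)) is just the pooled rate for Variant P: 123/360 = 0.342.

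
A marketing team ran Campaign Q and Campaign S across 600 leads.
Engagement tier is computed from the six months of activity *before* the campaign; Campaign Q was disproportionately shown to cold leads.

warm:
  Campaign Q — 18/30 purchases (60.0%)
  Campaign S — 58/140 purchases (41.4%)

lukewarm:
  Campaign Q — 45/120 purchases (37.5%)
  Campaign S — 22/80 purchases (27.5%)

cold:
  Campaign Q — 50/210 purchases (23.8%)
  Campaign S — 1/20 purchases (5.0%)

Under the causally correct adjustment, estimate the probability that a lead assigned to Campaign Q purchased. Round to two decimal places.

0.39

Campaign Q is higher inside every engagement tier stratum but Campaign S is higher in aggregate. Whether to stratify depends on how engagement tier relates to the campaign.
Engagement tier differs across campaigns for reasons unrelated to any effect of the campaign itself, and it separately predicts the outcome — a classic confounder. We must compare within engagement tier levels.
Standardising Campaign Q to the population engagement tier mix: 0.283·18/30 + 0.333·45/120 + 0.383·50/210 = 0.386.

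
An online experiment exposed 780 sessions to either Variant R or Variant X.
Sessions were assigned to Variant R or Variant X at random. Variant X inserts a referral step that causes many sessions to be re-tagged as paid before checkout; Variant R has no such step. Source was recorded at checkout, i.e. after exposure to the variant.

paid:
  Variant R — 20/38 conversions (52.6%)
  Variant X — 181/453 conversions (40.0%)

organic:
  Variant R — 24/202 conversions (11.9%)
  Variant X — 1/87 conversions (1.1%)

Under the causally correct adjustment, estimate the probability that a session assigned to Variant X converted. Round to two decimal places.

Traffic source lies on the pathway variant → traffic source → outcome, so adjusting for it blocks the indirect effect. For the total causal effect of variant, use the unadjusted pooled rates.
So P(outcome | do(Variant X)) is just the pooled rate for Variant X: 182/540 = 0.337.

0.34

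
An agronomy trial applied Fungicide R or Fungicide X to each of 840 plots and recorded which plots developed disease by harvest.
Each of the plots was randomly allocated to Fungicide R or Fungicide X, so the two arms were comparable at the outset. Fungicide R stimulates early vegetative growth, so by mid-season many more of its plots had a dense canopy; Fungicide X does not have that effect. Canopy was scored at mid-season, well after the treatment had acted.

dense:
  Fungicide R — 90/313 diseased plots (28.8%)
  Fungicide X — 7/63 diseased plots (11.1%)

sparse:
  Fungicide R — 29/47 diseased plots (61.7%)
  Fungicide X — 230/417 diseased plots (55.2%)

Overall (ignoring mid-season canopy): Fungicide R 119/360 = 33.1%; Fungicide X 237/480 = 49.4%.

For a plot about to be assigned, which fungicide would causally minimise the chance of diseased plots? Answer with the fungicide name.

Fungicide R

Within every mid-season canopy level Fungicide X has the lower rate, yet pooled Fungicide R does — Simpson's reversal.
Because the fungicide influences mid-season canopy, mid-season canopy is a post-treatment mediator, not a confounder. Stratifying on it would bias the estimate; the causal effect is the crude pooled difference.
Pooled: Fungicide R 33.1% vs Fungicide X 49.4%; Fungicide R is lower overall.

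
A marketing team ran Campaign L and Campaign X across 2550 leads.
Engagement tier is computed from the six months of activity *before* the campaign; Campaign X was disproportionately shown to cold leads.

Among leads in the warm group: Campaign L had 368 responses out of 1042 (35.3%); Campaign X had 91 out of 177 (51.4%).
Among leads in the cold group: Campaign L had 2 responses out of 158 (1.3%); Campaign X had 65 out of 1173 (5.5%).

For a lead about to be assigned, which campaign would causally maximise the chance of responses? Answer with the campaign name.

Campaign X

The engagement tier-specific comparison favours Campaign X throughout, but the pooled figures favour Campaign L. The question is whether to condition on engagement tier.
Since engagement tier is a pre-existing factor (not a product of the campaign) and it affects the outcome on its own, it is a confounder. The stratified rates, not the pooled rate, identify the causal effect.
Within each level — warm: 35.3% vs 51.4%; cold: 1.3% vs 5.5% — Campaign X is higher every time.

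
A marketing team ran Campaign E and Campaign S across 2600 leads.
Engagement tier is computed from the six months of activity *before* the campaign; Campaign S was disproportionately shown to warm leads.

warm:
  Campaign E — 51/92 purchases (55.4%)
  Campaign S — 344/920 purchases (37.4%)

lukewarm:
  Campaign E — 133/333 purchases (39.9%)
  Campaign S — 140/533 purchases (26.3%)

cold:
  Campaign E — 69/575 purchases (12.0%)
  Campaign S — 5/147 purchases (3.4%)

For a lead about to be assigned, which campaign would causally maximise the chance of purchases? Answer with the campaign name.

Campaign E

Nothing the campaign does changes engagement tier; the imbalance is an allocation artefact. With engagement tier also predicting the outcome, the pooled figure is confounded, and the within-stratum comparison is the causal one.
Within each level — warm: 55.4% vs 37.4%; lukewarm: 39.9% vs 26.3%; cold: 12.0% vs 3.4% — Campaign E is higher every time.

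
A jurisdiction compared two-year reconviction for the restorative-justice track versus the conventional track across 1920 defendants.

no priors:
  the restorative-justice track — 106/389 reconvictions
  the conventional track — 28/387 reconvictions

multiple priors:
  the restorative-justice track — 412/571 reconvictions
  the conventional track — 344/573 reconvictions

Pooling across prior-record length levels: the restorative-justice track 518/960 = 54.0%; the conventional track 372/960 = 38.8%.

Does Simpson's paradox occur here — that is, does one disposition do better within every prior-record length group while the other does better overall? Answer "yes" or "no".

no

Within each prior-record length level (no priors 27.2% vs 7.2%; multiple priors 72.2% vs 60.0%), the conventional track has the lower rate every time. Pooled: 54.0% vs 38.8% — the conventional track has the lower rate overall. They agree.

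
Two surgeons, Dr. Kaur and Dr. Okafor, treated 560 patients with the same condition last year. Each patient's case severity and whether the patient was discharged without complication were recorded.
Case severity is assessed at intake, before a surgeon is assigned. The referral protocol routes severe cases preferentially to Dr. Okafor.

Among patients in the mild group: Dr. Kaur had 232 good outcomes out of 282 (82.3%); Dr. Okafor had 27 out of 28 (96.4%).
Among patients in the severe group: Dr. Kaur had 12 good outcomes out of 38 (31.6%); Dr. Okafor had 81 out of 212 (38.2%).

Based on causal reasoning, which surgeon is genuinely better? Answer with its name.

Dr. Okafor

Case severity is set before the surgeon has any effect — it is not caused by the surgeon — and it independently drives the outcome. That makes it a confounder, so the causal comparison is within case severity levels.
Within each level — mild: 82.3% vs 96.4%; severe: 31.6% vs 38.2% — Dr. Okafor is higher every time.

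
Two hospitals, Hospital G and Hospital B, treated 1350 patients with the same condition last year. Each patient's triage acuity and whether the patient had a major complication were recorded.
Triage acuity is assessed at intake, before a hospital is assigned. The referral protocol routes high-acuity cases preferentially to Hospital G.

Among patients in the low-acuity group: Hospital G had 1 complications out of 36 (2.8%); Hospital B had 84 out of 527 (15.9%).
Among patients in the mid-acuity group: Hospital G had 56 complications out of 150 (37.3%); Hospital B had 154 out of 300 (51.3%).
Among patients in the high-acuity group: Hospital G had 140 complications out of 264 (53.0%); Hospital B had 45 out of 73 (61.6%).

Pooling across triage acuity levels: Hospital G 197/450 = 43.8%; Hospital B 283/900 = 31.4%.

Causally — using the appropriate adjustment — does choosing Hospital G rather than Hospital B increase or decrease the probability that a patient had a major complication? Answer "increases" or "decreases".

decreases

Since triage acuity is a pre-existing factor (not a product of the hospital) and it affects the outcome on its own, it is a confounder. The stratified rates, not the pooled rate, identify the causal effect.
Within each level — low-acuity: 2.8% vs 15.9%; mid-acuity: 37.3% vs 51.3%; high-acuity: 53.0% vs 61.6% — Hospital G is lower every time.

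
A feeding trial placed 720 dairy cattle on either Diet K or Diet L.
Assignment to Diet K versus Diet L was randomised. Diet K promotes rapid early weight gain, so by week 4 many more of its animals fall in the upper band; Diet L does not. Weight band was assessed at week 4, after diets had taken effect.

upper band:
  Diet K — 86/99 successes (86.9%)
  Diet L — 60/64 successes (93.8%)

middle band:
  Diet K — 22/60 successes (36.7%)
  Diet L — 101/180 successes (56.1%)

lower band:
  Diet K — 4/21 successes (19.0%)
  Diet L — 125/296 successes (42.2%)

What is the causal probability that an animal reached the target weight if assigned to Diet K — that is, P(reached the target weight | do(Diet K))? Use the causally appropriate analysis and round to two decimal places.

0.62

Week-4 weight band here is a post-treatment variable shaped by the diet; conditioning on it would introduce bias rather than remove it. The overall comparison is the causal one.
So P(outcome | do(Diet K)) is just the pooled rate for Diet K: 112/180 = 0.622.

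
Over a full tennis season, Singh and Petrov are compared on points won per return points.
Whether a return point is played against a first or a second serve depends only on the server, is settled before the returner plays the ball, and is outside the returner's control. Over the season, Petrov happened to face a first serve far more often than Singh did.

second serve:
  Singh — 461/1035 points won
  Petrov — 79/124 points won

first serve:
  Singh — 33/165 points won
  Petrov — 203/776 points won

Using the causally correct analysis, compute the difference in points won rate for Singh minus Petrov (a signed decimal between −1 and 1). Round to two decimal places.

-0.13

Petrov is higher inside every serve type stratum but Singh is higher in aggregate. Whether to stratify depends on how serve type relates to the player.
Since serve type is a pre-existing factor (not a product of the player) and it affects the outcome on its own, it is a confounder. The stratified rates, not the pooled rate, identify the causal effect.
Adjusting over the population distribution of serve type: 0.552·(0.445−0.637) + 0.448·(0.200−0.262) = -0.133.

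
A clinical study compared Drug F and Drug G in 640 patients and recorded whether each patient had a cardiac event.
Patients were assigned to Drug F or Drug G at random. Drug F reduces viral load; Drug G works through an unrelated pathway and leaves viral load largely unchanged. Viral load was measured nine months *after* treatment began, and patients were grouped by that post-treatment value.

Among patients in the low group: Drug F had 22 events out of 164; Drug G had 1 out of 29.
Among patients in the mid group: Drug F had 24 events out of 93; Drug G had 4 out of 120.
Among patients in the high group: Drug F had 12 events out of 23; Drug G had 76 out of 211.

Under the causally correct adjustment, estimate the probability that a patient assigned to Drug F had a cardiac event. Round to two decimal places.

0.21

Within every viral load level Drug G has the lower rate, yet pooled Drug F does — Simpson's reversal.
Viral load lies on the pathway drug → viral load → outcome, so adjusting for it blocks the indirect effect. For the total causal effect of drug, use the unadjusted pooled rates.
So P(outcome | do(Drug F)) is just the pooled rate for Drug F: 58/280 = 0.207.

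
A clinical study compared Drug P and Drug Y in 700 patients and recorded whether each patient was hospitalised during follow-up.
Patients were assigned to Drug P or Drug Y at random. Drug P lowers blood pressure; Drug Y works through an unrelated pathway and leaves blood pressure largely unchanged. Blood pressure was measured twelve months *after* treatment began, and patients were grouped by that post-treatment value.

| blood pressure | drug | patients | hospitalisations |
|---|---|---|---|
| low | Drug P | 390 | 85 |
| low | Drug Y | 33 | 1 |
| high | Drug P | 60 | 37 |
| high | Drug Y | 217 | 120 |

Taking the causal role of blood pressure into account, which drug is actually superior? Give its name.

Drug P

The blood pressure-specific comparison favours Drug Y throughout, but the pooled figures favour Drug P. The question is whether to condition on blood pressure.
Stratifying would compare drugs among patients the drugs themselves sorted into blood pressure groups — a form of selection on an intermediate. The unconditioned pooled rates give the total causal effect.
Pooled: Drug P 27.1% vs Drug Y 48.4%; Drug P is lower overall.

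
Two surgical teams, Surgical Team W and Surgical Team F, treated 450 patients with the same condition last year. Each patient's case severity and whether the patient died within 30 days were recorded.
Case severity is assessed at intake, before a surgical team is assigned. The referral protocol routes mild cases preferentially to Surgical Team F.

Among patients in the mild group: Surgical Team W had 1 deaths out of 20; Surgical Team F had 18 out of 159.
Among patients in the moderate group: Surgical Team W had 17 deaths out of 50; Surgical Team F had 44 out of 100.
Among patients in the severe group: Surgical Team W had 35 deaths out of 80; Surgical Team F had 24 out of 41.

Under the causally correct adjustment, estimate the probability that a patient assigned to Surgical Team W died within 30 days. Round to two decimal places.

Surgical Team W is lower inside every case severity stratum but Surgical Team F is lower in aggregate. Whether to stratify depends on how case severity relates to the surgical team.
The imbalance in case severity arose from how patients were allocated, not from anything the surgical team did; and case severity independently affects the outcome. The pooled gap is confounded — condition on case severity.
Standardising Surgical Team W to the population case severity mix: 0.398·1/20 + 0.333·17/50 + 0.269·35/80 = 0.251.

0.25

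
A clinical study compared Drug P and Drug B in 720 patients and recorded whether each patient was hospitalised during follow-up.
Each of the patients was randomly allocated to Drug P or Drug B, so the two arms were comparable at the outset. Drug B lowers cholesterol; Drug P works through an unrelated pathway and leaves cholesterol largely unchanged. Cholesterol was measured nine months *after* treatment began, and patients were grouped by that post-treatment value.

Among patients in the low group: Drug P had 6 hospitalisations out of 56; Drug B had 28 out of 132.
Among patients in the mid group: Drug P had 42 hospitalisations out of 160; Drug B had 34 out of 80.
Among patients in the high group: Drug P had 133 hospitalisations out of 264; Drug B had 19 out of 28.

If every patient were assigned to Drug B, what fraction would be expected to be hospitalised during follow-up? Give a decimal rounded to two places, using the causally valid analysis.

0.34

Cholesterol is downstream of the drug. One should not condition on a consequence of treatment, so the overall rates are the right comparison.
So P(outcome | do(Drug B)) is just the pooled rate for Drug B: 81/240 = 0.338.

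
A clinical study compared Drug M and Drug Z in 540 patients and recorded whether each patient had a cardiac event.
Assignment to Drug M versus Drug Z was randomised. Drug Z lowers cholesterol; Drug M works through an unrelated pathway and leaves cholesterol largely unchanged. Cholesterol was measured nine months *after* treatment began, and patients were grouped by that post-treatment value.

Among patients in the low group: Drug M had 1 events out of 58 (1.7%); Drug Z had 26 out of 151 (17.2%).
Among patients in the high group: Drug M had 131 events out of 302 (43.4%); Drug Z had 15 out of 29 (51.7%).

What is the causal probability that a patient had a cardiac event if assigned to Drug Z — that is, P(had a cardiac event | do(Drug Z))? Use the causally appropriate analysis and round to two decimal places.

0.23

Within every cholesterol level Drug M has the lower rate, yet pooled Drug Z does — Simpson's reversal.
The distribution of cholesterol is itself part of what the drug does — it is an intermediate outcome. Holding it fixed would remove that part of the effect; the total effect is the pooled difference.
So P(outcome | do(Drug Z)) is just the pooled rate for Drug Z: 41/180 = 0.228.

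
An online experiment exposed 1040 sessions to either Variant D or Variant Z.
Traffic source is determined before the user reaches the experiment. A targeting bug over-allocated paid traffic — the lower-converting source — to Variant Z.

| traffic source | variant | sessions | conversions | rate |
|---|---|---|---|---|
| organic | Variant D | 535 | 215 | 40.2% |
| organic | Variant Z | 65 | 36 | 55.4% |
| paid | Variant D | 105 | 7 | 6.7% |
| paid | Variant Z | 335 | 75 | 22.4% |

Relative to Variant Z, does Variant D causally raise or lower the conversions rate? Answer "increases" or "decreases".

The traffic source-specific comparison favours Variant Z throughout, but the pooled figures favour Variant D. The question is whether to condition on traffic source.
Traffic source satisfies the back-door criterion: it is not a descendant of the variant, and it blocks the spurious path from variant to outcome. Adjusting for it (i.e., using the within-traffic source rates) gives the causal effect.
Within each level — organic: 40.2% vs 55.4%; paid: 6.7% vs 22.4% — Variant Z is higher every time.

decreases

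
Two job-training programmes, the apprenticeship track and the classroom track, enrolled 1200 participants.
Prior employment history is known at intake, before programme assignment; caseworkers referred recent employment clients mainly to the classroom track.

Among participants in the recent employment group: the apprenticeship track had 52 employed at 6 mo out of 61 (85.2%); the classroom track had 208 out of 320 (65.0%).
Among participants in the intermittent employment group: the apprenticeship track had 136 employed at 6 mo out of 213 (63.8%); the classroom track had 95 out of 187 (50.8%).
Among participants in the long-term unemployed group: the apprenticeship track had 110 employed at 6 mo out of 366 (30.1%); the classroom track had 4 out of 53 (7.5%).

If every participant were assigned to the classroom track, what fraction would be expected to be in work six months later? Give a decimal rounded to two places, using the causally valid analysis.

0.40

The prior employment history-specific comparison favours the apprenticeship track throughout, but the pooled figures favour the classroom track. The question is whether to condition on prior employment history.
Prior employment history is set before the programme has any effect — it is not caused by the programme — and it independently drives the outcome. That makes it a confounder, so the causal comparison is within prior employment history levels.
Standardising the classroom track to the population prior employment history mix: 0.318·208/320 + 0.333·95/187 + 0.349·4/53 = 0.402.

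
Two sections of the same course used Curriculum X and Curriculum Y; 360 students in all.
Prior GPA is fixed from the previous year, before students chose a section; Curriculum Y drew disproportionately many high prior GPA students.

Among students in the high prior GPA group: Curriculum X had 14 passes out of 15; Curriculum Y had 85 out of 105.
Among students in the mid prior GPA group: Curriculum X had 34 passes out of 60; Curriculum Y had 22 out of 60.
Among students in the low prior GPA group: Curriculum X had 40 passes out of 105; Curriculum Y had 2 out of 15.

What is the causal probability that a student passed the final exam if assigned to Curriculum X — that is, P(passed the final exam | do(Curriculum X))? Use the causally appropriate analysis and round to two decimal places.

0.63

Nothing the teaching method does changes prior GPA band; the imbalance is an allocation artefact. With prior GPA band also predicting the outcome, the pooled figure is confounded, and the within-stratum comparison is the causal one.
Standardising Curriculum X to the population prior GPA band mix: 0.333·14/15 + 0.333·34/60 + 0.333·40/105 = 0.627.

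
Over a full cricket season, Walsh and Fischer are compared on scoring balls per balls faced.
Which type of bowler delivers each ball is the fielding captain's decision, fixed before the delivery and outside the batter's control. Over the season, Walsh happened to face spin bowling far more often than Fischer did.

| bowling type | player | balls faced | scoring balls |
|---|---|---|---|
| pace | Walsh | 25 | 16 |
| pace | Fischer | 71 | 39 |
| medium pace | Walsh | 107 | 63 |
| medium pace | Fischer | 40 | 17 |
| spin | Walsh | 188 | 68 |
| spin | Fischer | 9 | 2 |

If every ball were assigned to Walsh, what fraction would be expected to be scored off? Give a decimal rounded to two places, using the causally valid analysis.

0.50

The bowling type-specific comparison favours Walsh throughout, but the pooled figures favour Fischer. The question is whether to condition on bowling type.
The imbalance in bowling type arose from how balls faced were allocated, not from anything the player did; and bowling type independently affects the outcome. The pooled gap is confounded — condition on bowling type.
Standardising Walsh to the population bowling type mix: 0.218·16/25 + 0.334·63/107 + 0.448·68/188 = 0.498.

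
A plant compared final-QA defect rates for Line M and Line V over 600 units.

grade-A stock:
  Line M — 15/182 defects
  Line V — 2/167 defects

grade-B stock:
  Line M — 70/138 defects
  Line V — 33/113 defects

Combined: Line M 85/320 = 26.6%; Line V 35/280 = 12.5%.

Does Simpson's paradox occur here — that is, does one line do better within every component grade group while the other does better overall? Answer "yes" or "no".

no

Within each component grade level (grade-A stock 8.2% vs 1.2%; grade-B stock 50.7% vs 29.2%), Line V has the lower rate every time. Pooled: 26.6% vs 12.5% — Line V has the lower rate overall. They agree.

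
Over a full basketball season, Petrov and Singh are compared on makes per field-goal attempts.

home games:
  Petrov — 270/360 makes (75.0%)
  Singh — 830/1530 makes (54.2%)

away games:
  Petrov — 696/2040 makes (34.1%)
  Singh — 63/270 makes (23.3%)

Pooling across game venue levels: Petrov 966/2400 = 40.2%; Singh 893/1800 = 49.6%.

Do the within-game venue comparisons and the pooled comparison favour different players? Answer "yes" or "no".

Within each game venue level (home games 75.0% vs 54.2%; away games 34.1% vs 23.3%), Petrov has the higher rate every time. Pooled: 40.2% vs 49.6% — Singh has the higher rate overall. The two comparisons disagree.

yes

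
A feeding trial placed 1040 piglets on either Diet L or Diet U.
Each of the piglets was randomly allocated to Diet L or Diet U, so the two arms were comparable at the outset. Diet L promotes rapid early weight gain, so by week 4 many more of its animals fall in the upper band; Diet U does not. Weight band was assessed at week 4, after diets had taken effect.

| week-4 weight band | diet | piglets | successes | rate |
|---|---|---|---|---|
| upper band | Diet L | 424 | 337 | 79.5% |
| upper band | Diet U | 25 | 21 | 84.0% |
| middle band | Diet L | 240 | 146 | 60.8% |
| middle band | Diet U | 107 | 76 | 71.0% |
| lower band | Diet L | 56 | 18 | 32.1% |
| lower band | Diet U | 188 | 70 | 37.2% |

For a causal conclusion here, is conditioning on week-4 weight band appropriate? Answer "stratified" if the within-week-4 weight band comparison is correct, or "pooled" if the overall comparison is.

Week-4 weight band lies on the pathway diet → week-4 weight band → outcome, so adjusting for it blocks the indirect effect. For the total causal effect of diet, use the unadjusted pooled rates.
Pooled: Diet L 69.6% vs Diet U 52.2%; Diet L is higher overall.

pooled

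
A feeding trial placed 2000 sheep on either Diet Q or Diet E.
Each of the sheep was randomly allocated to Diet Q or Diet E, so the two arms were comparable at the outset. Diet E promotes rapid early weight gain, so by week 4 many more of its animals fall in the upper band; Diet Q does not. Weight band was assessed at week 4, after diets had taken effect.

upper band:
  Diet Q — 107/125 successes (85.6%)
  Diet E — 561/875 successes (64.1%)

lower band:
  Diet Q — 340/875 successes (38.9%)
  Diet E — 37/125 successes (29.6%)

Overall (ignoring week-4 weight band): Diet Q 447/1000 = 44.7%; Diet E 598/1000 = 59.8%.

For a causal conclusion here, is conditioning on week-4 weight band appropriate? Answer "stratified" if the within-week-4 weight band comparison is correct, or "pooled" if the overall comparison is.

Week-4 weight band lies on the pathway diet → week-4 weight band → outcome, so adjusting for it blocks the indirect effect. For the total causal effect of diet, use the unadjusted pooled rates.
Pooled: Diet Q 44.7% vs Diet E 59.8%; Diet E is higher overall.

pooled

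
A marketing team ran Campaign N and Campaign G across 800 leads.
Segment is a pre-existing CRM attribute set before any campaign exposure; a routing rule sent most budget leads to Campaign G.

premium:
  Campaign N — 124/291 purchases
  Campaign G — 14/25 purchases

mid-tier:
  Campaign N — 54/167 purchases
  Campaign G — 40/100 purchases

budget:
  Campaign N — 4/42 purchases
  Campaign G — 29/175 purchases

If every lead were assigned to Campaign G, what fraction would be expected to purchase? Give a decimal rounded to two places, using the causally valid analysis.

0.40

Customer segment is set before the campaign has any effect — it is not caused by the campaign — and it independently drives the outcome. That makes it a confounder, so the causal comparison is within customer segment levels.
Standardising Campaign G to the population customer segment mix: 0.395·14/25 + 0.334·40/100 + 0.271·29/175 = 0.400.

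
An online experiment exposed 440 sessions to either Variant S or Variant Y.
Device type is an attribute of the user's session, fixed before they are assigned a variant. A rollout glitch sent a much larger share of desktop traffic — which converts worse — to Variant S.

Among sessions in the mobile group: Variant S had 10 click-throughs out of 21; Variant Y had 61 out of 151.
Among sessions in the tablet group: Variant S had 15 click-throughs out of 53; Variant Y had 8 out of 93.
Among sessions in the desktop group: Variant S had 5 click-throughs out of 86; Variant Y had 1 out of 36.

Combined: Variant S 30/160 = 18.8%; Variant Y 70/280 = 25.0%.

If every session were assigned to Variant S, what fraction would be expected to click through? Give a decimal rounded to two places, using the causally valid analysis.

0.30

The device type-specific comparison favours Variant S throughout, but the pooled figures favour Variant Y. The question is whether to condition on device type.
Since device type is a pre-existing factor (not a product of the variant) and it affects the outcome on its own, it is a confounder. The stratified rates, not the pooled rate, identify the causal effect.
Standardising Variant S to the population device type mix: 0.391·10/21 + 0.332·15/53 + 0.277·5/86 = 0.296.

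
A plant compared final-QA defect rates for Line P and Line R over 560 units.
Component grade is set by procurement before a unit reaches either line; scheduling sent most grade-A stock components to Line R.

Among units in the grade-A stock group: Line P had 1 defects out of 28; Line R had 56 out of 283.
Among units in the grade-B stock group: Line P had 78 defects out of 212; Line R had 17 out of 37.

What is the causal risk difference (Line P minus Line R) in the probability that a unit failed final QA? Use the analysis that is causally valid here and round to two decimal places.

The stratified and pooled comparisons disagree (Line P wins within each component grade; Line R wins overall), so the answer turns on the causal role of component grade.
Here component grade is a common cause — it drives both which line a case falls under and the outcome. The crude comparison mixes populations; the stratum-specific rates are the causally relevant ones.
Adjusting over the population distribution of component grade: 0.555·(0.036−0.198) + 0.445·(0.368−0.459) = -0.131.

-0.13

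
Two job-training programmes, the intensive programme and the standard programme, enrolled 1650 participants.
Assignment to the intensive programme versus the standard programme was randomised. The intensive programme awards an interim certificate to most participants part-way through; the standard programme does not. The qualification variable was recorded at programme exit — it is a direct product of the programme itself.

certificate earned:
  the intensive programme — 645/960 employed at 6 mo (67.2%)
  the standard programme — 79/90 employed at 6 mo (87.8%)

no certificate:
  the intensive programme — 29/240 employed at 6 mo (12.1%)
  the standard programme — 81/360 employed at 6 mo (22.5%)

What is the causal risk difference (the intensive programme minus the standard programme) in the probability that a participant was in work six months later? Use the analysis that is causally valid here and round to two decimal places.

Within every qualification attained during the programme level the standard programme has the higher rate, yet pooled the intensive programme does — Simpson's reversal.
Qualification attained during the programme is recorded after the programme and is itself shifted by it — it sits on the causal path from programme to outcome. Conditioning on a mediator would strip out part of the effect we want; the pooled comparison gives the total causal effect.
The causal difference is the pooled difference: 0.562 − 0.356 = +0.206.

+0.21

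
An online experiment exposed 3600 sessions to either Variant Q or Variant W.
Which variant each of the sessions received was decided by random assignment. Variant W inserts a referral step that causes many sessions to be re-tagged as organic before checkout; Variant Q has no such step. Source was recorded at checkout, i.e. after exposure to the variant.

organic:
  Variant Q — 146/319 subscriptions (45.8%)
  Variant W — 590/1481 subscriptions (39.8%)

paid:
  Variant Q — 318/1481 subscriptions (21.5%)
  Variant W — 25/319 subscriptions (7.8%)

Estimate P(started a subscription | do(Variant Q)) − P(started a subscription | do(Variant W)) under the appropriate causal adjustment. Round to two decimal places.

The traffic source-specific comparison favours Variant Q throughout, but the pooled figures favour Variant W. The question is whether to condition on traffic source.
The distribution of traffic source is itself part of what the variant does — it is an intermediate outcome. Holding it fixed would remove that part of the effect; the total effect is the pooled difference.
The causal difference is the pooled difference: 0.258 − 0.342 = -0.084.

-0.08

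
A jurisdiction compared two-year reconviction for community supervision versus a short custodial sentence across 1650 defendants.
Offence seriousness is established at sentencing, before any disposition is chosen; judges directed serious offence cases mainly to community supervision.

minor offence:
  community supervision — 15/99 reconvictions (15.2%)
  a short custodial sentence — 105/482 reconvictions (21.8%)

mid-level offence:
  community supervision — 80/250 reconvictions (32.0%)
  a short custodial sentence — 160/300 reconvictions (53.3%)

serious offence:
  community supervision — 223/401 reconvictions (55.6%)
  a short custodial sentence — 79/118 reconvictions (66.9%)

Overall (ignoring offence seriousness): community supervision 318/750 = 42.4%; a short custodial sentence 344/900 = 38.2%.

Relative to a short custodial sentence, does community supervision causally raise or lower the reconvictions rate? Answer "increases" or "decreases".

Here offence seriousness is a common cause — it drives both which disposition a case falls under and the outcome. The crude comparison mixes populations; the stratum-specific rates are the causally relevant ones.
Within each level — minor offence: 15.2% vs 21.8%; mid-level offence: 32.0% vs 53.3%; serious offence: 55.6% vs 66.9% — community supervision is lower every time.

decreases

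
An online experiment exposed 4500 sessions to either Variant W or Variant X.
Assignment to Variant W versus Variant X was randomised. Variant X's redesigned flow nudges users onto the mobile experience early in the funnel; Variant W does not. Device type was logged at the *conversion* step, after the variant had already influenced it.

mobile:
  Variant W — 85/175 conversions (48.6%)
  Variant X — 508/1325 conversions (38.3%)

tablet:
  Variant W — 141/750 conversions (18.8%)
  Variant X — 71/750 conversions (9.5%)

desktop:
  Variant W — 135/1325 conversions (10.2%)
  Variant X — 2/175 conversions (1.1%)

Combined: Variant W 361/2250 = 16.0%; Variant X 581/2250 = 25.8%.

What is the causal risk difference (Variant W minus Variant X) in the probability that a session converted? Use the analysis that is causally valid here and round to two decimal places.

-0.10

The stratified and pooled comparisons disagree (Variant W wins within each device type; Variant X wins overall), so the answer turns on the causal role of device type.
Device type is recorded after the variant and is itself shifted by it — it sits on the causal path from variant to outcome. Conditioning on a mediator would strip out part of the effect we want; the pooled comparison gives the total causal effect.
The causal difference is the pooled difference: 0.160 − 0.258 = -0.098.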